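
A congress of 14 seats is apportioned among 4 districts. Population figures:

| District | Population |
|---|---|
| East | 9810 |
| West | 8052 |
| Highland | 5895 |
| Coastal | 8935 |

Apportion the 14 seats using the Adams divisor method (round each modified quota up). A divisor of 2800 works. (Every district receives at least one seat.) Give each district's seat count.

With modified divisor 2800: modified quotas East 3.504, West 2.876, Highland 2.105, Coastal 3.191.
Rounding up: East 4, West 3, Highland 3, Coastal 4 (total 14).

East 4, West 3, Highland 3, Coastal 4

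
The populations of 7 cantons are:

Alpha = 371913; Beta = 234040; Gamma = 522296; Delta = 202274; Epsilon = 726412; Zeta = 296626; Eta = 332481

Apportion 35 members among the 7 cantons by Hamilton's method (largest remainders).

Alpha: 5; Beta: 3; Gamma: 7; Delta: 3; Epsilon: 9; Zeta: 4; Eta: 4

Total 2686042; standard divisor 2686042/35 ≈ 76744.057.
Standard quotas: Alpha 4.8461, Beta 3.0496, Gamma 6.8057, Delta 2.6357, Epsilon 9.4654, Zeta 3.8651, Eta 4.3323.
Lower quotas: Alpha 4, Beta 3, Gamma 6, Delta 2, Epsilon 9, Zeta 3, Eta 4 (sum 31, leaving 4 seats).
Remainders in descending order: Zeta 0.8651, Alpha 0.8461, Gamma 0.8057, Delta 0.6357, Epsilon 0.4654, Eta 0.3323, Beta 0.0496.
Largest remainders: Zeta, Alpha, Gamma, Delta receive the extra seats.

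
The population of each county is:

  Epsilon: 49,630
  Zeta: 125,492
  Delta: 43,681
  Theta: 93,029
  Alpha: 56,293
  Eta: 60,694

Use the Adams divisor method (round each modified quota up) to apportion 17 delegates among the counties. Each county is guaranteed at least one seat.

Standard divisor 428819/17 ≈ 25224.647; standard quotas: Epsilon 1.968, Zeta 4.975, Delta 1.732, Theta 3.688, Alpha 2.232, Eta 2.406.
Rounding up gives 2, 5, 2, 4, 3, 3 = 19 seats, so the divisor must be adjusted.
With modified divisor 30700: modified quotas Epsilon 1.617, Zeta 4.088, Delta 1.423, Theta 3.030, Alpha 1.834, Eta 1.977.
Rounding up: Epsilon 2, Zeta 5, Delta 2, Theta 4, Alpha 2, Eta 2 (total 17).

Epsilon 2, Zeta 5, Delta 2, Theta 4, Alpha 2, Eta 2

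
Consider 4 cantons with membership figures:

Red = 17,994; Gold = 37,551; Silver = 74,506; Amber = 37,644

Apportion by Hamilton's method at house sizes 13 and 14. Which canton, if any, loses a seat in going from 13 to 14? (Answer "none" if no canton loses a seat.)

At 13 seats: Red 1, Gold 3, Silver 6, Amber 3.
At 14 seats: Red 2, Gold 3, Silver 6, Amber 3.
No canton's allocation decreased.

none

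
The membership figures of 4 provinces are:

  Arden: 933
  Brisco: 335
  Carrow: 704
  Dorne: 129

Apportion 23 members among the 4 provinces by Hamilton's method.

Total 2101; standard divisor 2101/23 ≈ 91.348.
Standard quotas: Arden 10.214, Brisco 3.667, Carrow 7.707, Dorne 1.412.
Lower quotas: Arden 10, Brisco 3, Carrow 7, Dorne 1 (sum 21, leaving 2 seats).
Remainders in descending order: Carrow 0.707, Brisco 0.667, Dorne 0.412, Arden 0.214.
The surplus seats go to Carrow, Brisco.

Arden: 10; Brisco: 4; Carrow: 8; Dorne: 1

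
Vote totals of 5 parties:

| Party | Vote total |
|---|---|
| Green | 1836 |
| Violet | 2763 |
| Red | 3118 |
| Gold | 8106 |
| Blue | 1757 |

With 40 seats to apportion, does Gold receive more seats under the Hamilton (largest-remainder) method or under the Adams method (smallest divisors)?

Hamilton

Hamilton: Green 4, Violet 6, Red 7, Gold 19, Blue 4.
Adams: Green 4, Violet 7, Red 7, Gold 18, Blue 4.
Gold gets 19 under Hamilton and 18 under Adams.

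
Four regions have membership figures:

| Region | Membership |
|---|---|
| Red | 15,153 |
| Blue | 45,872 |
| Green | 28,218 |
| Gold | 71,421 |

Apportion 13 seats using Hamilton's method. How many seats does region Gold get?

Total 160664; standard divisor 160664/13 ≈ 12358.769.
Standard quotas: Red 1.2261, Blue 3.7117, Green 2.2832, Gold 5.7790.
Lower quotas: Red 1, Blue 3, Green 2, Gold 5 (sum 11, leaving 2 seats).
Remainders in descending order: Gold 0.7790, Blue 0.7117, Green 0.2832, Red 0.2261.
Largest remainders: Gold, Blue receive the extra seats.
Gold receives 6.

6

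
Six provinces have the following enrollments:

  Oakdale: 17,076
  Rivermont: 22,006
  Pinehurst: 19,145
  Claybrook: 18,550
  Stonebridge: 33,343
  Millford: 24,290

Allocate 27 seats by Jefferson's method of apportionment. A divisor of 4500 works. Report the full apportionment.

Oakdale: 3; Rivermont: 4; Pinehurst: 4; Claybrook: 4; Stonebridge: 7; Millford: 5

With modified divisor 4500: modified quotas Oakdale 3.795, Rivermont 4.890, Pinehurst 4.254, Claybrook 4.122, Stonebridge 7.410, Millford 5.398.
Rounding down: Oakdale 3, Rivermont 4, Pinehurst 4, Claybrook 4, Stonebridge 7, Millford 5 (total 27).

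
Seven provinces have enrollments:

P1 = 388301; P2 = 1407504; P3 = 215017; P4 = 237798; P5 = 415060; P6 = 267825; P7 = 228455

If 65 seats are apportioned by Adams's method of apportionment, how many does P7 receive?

Standard divisor 3159960/65 ≈ 48614.769; standard quotas: P1 7.987, P2 28.952, P3 4.423, P4 4.891, P5 8.538, P6 5.509, P7 4.699.
Rounding up gives 8, 29, 5, 5, 9, 6, 5 = 67 seats, so the divisor must be adjusted.
With modified divisor 52055.6: modified quotas P1 7.459, P2 27.038, P3 4.131, P4 4.568, P5 7.973, P6 5.145, P7 4.389.
Rounding up: P1 8, P2 28, P3 5, P4 5, P5 8, P6 6, P7 5 (total 65).
P7 receives 5.

5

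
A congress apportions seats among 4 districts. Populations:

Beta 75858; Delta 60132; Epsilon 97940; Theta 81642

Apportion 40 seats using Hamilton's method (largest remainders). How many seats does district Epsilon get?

12

Total 315572; standard divisor 315572/40 ≈ 7889.3.
Standard quotas: Beta 9.6153, Delta 7.6220, Epsilon 12.4143, Theta 10.3484.
Lower quotas: Beta 9, Delta 7, Epsilon 12, Theta 10 (sum 38, leaving 2 seats).
Remainders in descending order: Delta 0.6220, Beta 0.6153, Epsilon 0.4143, Theta 0.3484.
Largest remainders: Delta, Beta receive the extra seats.
Epsilon receives 12.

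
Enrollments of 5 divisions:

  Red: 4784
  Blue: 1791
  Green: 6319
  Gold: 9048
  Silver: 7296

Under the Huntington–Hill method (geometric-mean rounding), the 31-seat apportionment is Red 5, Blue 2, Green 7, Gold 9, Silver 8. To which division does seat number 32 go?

Gold

Priority for the next seat is population ÷ (√(s·(s+1))).
Priorities: Red 873.435, Blue 731.173, Green 844.412, Gold 953.743, Silver 859.842.
Highest priority: Gold.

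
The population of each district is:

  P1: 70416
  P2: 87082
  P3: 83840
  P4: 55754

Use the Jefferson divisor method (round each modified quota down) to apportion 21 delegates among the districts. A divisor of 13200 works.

With modified divisor 13200: modified quotas P1 5.335, P2 6.597, P3 6.352, P4 4.224.
Rounding down: P1 5, P2 6, P3 6, P4 4 (total 21).

P1 5, P2 6, P3 6, P4 4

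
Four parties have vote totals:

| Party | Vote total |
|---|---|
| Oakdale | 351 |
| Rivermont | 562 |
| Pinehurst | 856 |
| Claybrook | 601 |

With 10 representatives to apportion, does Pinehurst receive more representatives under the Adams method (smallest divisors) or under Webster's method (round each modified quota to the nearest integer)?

Webster

Adams: Oakdale 2, Rivermont 2, Pinehurst 3, Claybrook 3.
Webster: Oakdale 1, Rivermont 2, Pinehurst 4, Claybrook 3.
Pinehurst gets 3 under Adams and 4 under Webster.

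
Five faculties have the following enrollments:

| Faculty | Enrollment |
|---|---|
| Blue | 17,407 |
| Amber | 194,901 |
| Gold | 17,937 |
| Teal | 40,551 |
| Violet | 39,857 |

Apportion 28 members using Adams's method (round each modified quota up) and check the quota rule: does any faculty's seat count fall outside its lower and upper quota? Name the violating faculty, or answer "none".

Amber

Standard quotas: Blue 1.569, Amber 17.567, Gold 1.617, Teal 3.655, Violet 3.592.
Adams allocation: Blue 2, Amber 16, Gold 2, Teal 4, Violet 4.
Amber has quota 17.567 (lower 17, upper 18) but receives 16 — outside the quota interval.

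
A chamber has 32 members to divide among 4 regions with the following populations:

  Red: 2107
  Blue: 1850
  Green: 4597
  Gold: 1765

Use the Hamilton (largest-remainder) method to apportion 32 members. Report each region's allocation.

Red 7; Blue 6; Green 14; Gold 5

Total 10319; standard divisor 10319/32 ≈ 322.469.
Standard quotas: Red 6.534, Blue 5.737, Green 14.256, Gold 5.473.
Lower quotas: Red 6, Blue 5, Green 14, Gold 5 (sum 30, leaving 2 seats).
Remainders in descending order: Blue 0.737, Red 0.534, Gold 0.473, Green 0.256.
The surplus seats go to Blue, Red.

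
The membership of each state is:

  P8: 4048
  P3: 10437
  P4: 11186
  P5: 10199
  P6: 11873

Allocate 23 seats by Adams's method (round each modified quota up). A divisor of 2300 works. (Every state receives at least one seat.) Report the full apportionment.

With modified divisor 2300: modified quotas P8 1.760, P3 4.538, P4 4.863, P5 4.434, P6 5.162.
Rounding up: P8 2, P3 5, P4 5, P5 5, P6 6 (total 23).

P8 2, P3 5, P4 5, P5 5, P6 6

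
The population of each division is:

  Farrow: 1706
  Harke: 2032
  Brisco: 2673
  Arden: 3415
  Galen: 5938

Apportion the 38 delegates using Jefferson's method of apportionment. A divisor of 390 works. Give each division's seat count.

With modified divisor 390: modified quotas Farrow 4.374, Harke 5.210, Brisco 6.854, Arden 8.756, Galen 15.226.
Rounding down: Farrow 4, Harke 5, Brisco 6, Arden 8, Galen 15 (total 38).

Farrow 4, Harke 5, Brisco 6, Arden 8, Galen 15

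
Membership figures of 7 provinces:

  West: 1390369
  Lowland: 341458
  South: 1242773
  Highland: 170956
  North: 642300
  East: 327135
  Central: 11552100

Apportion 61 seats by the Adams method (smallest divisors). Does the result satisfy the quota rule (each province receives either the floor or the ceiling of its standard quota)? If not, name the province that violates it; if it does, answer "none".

Standard quotas: West 5.413, Lowland 1.329, South 4.839, Highland 0.666, North 2.501, East 1.274, Central 44.978.
Adams allocation: West 6, Lowland 2, South 5, Highland 1, North 3, East 2, Central 42.
Central has quota 44.978 (lower 44, upper 45) but receives 42 — outside the quota interval.

Central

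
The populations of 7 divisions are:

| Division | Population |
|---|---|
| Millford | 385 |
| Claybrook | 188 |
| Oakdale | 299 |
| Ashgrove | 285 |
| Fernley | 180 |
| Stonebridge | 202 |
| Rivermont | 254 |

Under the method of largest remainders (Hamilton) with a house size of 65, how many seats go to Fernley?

Total 1793; standard divisor 1793/65 ≈ 27.585.
Standard quotas: Millford 13.957, Claybrook 6.815, Oakdale 10.839, Ashgrove 10.332, Fernley 6.525, Stonebridge 7.323, Rivermont 9.208.
Lower quotas: Millford 13, Claybrook 6, Oakdale 10, Ashgrove 10, Fernley 6, Stonebridge 7, Rivermont 9 (sum 61, leaving 4 seats).
Remainders in descending order: Millford 0.957, Oakdale 0.839, Claybrook 0.815, Fernley 0.525, Ashgrove 0.332, Stonebridge 0.323, Rivermont 0.208.
Largest remainders: Millford, Oakdale, Claybrook, Fernley receive the extra seats.
Fernley receives 7.

7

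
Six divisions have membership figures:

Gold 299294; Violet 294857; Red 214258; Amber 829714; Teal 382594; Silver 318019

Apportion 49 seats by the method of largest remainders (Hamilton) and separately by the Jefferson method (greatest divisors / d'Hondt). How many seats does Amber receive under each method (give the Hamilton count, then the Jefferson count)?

17 and 18

Hamilton: Gold 6, Violet 6, Red 5, Amber 17, Teal 8, Silver 7.
Jefferson: Gold 6, Violet 6, Red 4, Amber 18, Teal 8, Silver 7.
Amber gets 17 under Hamilton and 18 under Jefferson.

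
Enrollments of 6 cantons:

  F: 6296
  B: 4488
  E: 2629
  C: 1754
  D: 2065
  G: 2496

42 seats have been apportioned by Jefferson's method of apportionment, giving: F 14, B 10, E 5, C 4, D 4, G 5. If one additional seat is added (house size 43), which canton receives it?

E

Priority for the next seat is population ÷ (current seats + 1).
Priorities: F 419.733, B 408.000, E 438.167, C 350.800, D 413.000, G 416.000.
Highest priority: E.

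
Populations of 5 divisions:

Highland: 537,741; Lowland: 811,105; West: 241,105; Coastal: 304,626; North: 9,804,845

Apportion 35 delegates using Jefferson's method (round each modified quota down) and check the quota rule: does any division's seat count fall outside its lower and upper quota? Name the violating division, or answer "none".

North

Standard quotas: Highland 1.609, Lowland 2.427, West 0.721, Coastal 0.911, North 29.332.
Jefferson allocation: Highland 1, Lowland 2, West 0, Coastal 0, North 32.
North has quota 29.332 (lower 29, upper 30) but receives 32 — outside the quota interval.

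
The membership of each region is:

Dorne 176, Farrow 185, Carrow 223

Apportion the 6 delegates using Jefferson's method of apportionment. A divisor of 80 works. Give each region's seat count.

Dorne 2, Farrow 2, Carrow 2

With modified divisor 80: modified quotas Dorne 2.200, Farrow 2.312, Carrow 2.788.
Rounding down: Dorne 2, Farrow 2, Carrow 2 (total 6).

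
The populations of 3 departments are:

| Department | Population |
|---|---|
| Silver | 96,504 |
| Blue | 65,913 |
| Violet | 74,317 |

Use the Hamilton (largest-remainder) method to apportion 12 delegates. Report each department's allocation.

Silver=5, Blue=3, Violet=4

The standard divisor is 236734/12 ≈ 19727.833.
Standard quotas: Silver 4.8918, Blue 3.3411, Violet 3.7671.
Lower quotas: Silver 4, Blue 3, Violet 3 (sum 10, leaving 2 seats).
Remainders in descending order: Silver 0.8918, Violet 0.7671, Blue 0.3411.
Largest remainders: Silver, Violet receive the extra seats.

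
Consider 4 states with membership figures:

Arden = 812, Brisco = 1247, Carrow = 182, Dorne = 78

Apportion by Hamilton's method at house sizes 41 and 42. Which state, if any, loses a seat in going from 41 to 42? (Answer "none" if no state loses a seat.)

Dorne

At 41 seats: Arden 14, Brisco 22, Carrow 3, Dorne 2.
At 42 seats: Arden 15, Brisco 23, Carrow 3, Dorne 1.
Dorne drops from 2 to 1.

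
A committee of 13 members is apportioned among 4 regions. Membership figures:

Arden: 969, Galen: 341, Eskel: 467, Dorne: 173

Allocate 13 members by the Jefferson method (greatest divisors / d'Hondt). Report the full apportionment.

Standard divisor 1950/13 ≈ 150; standard quotas: Arden 6.460, Galen 2.273, Eskel 3.113, Dorne 1.153.
Rounding down gives 6, 2, 3, 1 = 12 seats, so the divisor must be adjusted.
With modified divisor 130: modified quotas Arden 7.454, Galen 2.623, Eskel 3.592, Dorne 1.331.
Rounding down: Arden 7, Galen 2, Eskel 3, Dorne 1 (total 13).

Arden 7, Galen 2, Eskel 3, Dorne 1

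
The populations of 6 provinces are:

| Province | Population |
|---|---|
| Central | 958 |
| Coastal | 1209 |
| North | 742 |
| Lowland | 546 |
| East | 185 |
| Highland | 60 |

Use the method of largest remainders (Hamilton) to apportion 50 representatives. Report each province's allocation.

Central 13, Coastal 16, North 10, Lowland 7, East 3, Highland 1

Standard divisor: 3700 ÷ 50 = 74.
Standard quotas: Central 12.946, Coastal 16.338, North 10.027, Lowland 7.378, East 2.500, Highland 0.811.
Lower quotas: Central 12, Coastal 16, North 10, Lowland 7, East 2, Highland 0 (sum 47, leaving 3 seats).
Remainders in descending order: Central 0.946, Highland 0.811, East 0.500, Lowland 0.378, Coastal 0.338, North 0.027.
The surplus seats go to Central, Highland, East.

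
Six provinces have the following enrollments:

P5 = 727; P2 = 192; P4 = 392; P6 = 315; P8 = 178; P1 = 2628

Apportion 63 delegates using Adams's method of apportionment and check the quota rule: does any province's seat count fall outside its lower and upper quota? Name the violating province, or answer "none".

Standard quotas: P5 10.334, P2 2.729, P4 5.572, P6 4.478, P8 2.530, P1 37.356.
Adams allocation: P5 10, P2 3, P4 6, P6 5, P8 3, P1 36.
P1 has quota 37.356 (lower 37, upper 38) but receives 36 — outside the quota interval.

P1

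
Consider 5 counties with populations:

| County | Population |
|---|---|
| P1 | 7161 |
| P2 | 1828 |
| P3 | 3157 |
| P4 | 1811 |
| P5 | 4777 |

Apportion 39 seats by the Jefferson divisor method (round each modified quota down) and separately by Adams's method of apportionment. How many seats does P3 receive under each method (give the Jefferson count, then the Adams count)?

6 and 7

Jefferson: P1 15, P2 4, P3 6, P4 4, P5 10.
Adams: P1 14, P2 4, P3 7, P4 4, P5 10.
P3 gets 6 under Jefferson and 7 under Adams.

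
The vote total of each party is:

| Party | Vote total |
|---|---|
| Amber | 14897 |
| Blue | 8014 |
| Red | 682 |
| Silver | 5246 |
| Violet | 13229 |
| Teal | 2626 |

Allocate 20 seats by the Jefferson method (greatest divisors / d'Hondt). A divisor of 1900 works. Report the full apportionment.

With modified divisor 1900: modified quotas Amber 7.841, Blue 4.218, Red 0.359, Silver 2.761, Violet 6.963, Teal 1.382.
Rounding down: Amber 7, Blue 4, Red 0, Silver 2, Violet 6, Teal 1 (total 20).

Amber: 7, Blue: 4, Red: 0, Silver: 2, Violet: 6, Teal: 1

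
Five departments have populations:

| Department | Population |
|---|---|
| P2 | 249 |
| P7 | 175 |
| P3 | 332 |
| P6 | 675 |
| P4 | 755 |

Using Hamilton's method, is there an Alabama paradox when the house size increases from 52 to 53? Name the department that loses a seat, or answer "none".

none

At 52 seats: P2 6, P7 4, P3 8, P6 16, P4 18.
At 53 seats: P2 6, P7 4, P3 8, P6 17, P4 18.
No department's allocation decreased.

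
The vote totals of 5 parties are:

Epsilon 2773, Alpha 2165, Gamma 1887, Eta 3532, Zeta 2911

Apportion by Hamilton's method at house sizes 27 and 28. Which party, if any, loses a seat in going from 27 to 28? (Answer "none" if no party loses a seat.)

At 27 seats: Epsilon 6, Alpha 4, Gamma 4, Eta 7, Zeta 6.
At 28 seats: Epsilon 6, Alpha 5, Gamma 4, Eta 7, Zeta 6.
No party's allocation decreased.

none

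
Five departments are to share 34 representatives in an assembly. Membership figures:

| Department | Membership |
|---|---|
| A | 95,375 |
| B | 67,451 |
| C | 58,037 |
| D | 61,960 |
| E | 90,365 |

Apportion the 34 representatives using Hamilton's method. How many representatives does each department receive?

Total 373188; standard divisor 373188/34 ≈ 10976.118.
Standard quotas: A 8.6893, B 6.1453, C 5.2876, D 5.6450, E 8.2329.
Lower quotas: A 8, B 6, C 5, D 5, E 8 (sum 32, leaving 2 seats).
Remainders in descending order: A 0.6893, D 0.6450, C 0.2876, E 0.2329, B 0.1453.
The surplus seats go to A, D.

A 9; B 6; C 5; D 6; E 8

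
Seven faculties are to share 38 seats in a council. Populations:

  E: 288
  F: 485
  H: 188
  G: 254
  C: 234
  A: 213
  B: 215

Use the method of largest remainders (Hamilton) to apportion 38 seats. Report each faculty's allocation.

E: 6, F: 10, H: 4, G: 5, C: 5, A: 4, B: 4

Standard divisor: 1877 ÷ 38 ≈ 49.395.
Standard quotas: E 5.831, F 9.819, H 3.806, G 5.142, C 4.737, A 4.312, B 4.353.
Lower quotas: E 5, F 9, H 3, G 5, C 4, A 4, B 4 (sum 34, leaving 4 seats).
Remainders in descending order: E 0.831, F 0.819, H 0.806, C 0.737, B 0.353, A 0.312, G 0.142.
Largest remainders: E, F, H, C receive the extra seats.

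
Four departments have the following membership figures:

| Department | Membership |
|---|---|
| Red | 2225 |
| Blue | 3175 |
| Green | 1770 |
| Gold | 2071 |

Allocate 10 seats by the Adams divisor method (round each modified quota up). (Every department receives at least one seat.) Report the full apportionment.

Standard divisor 9241/10 ≈ 924.1; standard quotas: Red 2.408, Blue 3.436, Green 1.915, Gold 2.241.
Rounding up gives 3, 4, 2, 3 = 12 seats, so the divisor must be adjusted.
With modified divisor 1100: modified quotas Red 2.023, Blue 2.886, Green 1.609, Gold 1.883.
Rounding up: Red 3, Blue 3, Green 2, Gold 2 (total 10).

Red=3, Blue=3, Green=2, Gold=2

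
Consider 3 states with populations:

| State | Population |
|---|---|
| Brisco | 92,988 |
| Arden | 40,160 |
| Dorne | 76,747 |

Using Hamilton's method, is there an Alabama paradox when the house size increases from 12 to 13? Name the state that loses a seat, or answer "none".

At 12 seats: Brisco 5, Arden 2, Dorne 5.
At 13 seats: Brisco 6, Arden 2, Dorne 5.
No state's allocation decreased.

none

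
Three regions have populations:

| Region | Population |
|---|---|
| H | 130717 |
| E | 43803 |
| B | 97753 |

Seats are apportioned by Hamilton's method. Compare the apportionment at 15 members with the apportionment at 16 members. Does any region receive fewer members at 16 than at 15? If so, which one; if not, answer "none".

E

At 15 seats: H 7, E 3, B 5.
At 16 seats: H 8, E 2, B 6.
E drops from 3 to 2.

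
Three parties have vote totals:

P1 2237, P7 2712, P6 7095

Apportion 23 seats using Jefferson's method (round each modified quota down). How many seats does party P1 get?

Standard divisor 12044/23 ≈ 523.652; standard quotas: P1 4.272, P7 5.179, P6 13.549.
Rounding down gives 4, 5, 13 = 22 seats, so the divisor must be adjusted.
With modified divisor 500: modified quotas P1 4.474, P7 5.424, P6 14.190.
Rounding down: P1 4, P7 5, P6 14 (total 23).
P1 receives 4.

4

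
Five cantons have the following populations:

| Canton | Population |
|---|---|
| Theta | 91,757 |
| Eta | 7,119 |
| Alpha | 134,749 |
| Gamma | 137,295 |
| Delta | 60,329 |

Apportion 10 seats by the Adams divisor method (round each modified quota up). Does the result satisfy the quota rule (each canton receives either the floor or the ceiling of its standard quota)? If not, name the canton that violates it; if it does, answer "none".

none

Standard quotas: Theta 2.128, Eta 0.165, Alpha 3.125, Gamma 3.184, Delta 1.399.
Adams allocation: Theta 2, Eta 1, Alpha 3, Gamma 3, Delta 1.
Every allocation lies between the lower and upper quota.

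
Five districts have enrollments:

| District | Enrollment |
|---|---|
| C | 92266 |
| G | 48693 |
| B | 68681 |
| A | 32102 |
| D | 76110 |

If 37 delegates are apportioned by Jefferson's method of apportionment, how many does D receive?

9

Standard divisor 317852/37 ≈ 8590.595; standard quotas: C 10.740, G 5.668, B 7.995, A 3.737, D 8.860.
Rounding down gives 10, 5, 7, 3, 8 = 33 seats, so the divisor must be adjusted.
With modified divisor 8070: modified quotas C 11.433, G 6.034, B 8.511, A 3.978, D 9.431.
Rounding down: C 11, G 6, B 8, A 3, D 9 (total 37).
D receives 9.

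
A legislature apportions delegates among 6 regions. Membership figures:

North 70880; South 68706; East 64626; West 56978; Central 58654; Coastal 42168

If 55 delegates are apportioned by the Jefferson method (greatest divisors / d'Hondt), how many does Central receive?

9

Standard divisor 362012/55 ≈ 6582.036; standard quotas: North 10.769, South 10.438, East 9.819, West 8.657, Central 8.911, Coastal 6.407.
Rounding down gives 10, 10, 9, 8, 8, 6 = 51 seats, so the divisor must be adjusted.
With modified divisor 6300: modified quotas North 11.251, South 10.906, East 10.258, West 9.044, Central 9.310, Coastal 6.693.
Rounding down: North 11, South 10, East 10, West 9, Central 9, Coastal 6 (total 55).
Central receives 9.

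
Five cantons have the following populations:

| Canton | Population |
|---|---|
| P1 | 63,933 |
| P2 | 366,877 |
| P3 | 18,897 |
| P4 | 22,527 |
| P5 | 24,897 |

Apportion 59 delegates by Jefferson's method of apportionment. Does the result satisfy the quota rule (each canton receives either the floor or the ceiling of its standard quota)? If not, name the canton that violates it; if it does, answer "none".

P2

Standard quotas: P1 7.588, P2 43.541, P3 2.243, P4 2.674, P5 2.955.
Jefferson allocation: P1 7, P2 45, P3 2, P4 2, P5 3.
P2 has quota 43.541 (lower 43, upper 44) but receives 45 — outside the quota interval.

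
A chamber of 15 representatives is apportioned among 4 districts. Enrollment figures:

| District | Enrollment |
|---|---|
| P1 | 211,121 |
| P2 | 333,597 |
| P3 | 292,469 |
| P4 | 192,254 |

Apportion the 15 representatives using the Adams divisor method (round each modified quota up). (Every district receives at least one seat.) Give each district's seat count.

Standard divisor 1029441/15 ≈ 68629.4; standard quotas: P1 3.076, P2 4.861, P3 4.262, P4 2.801.
Rounding up gives 4, 5, 5, 3 = 17 seats, so the divisor must be adjusted.
With modified divisor 78300: modified quotas P1 2.696, P2 4.260, P3 3.735, P4 2.455.
Rounding up: P1 3, P2 5, P3 4, P4 3 (total 15).

P1=3, P2=5, P3=4, P4=3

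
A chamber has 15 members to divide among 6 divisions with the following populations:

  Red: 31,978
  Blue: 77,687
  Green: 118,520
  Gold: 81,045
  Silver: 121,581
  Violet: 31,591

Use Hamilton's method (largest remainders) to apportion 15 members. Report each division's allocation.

The standard divisor is 462402/15 ≈ 30826.8.
Standard quotas: Red 1.0373, Blue 2.5201, Green 3.8447, Gold 2.6290, Silver 3.9440, Violet 1.0248.
Lower quotas: Red 1, Blue 2, Green 3, Gold 2, Silver 3, Violet 1 (sum 12, leaving 3 seats).
Remainders in descending order: Silver 0.9440, Green 0.8447, Gold 0.6290, Blue 0.5201, Red 0.0373, Violet 0.0248.
The surplus seats go to Silver, Green, Gold.

Red 1, Blue 2, Green 4, Gold 3, Silver 4, Violet 1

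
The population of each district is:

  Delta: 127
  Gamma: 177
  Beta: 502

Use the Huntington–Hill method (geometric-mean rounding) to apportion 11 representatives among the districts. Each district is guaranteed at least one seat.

Delta 2, Gamma 2, Beta 7

With divisor 75: modified quotas Delta 1.693, Gamma 2.360, Beta 6.693.
Geometric-mean thresholds: Delta √(1·2)=1.414, Gamma √(2·3)=2.449, Beta √(6·7)=6.481.
Each quota rounded against its threshold gives Delta 2, Gamma 2, Beta 7 (total 11).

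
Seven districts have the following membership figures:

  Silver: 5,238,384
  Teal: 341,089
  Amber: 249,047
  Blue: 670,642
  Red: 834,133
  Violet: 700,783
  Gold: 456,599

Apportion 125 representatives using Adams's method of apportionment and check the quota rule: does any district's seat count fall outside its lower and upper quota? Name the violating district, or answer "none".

Standard quotas: Silver 77.120, Teal 5.022, Amber 3.666, Blue 9.873, Red 12.280, Violet 10.317, Gold 6.722.
Adams allocation: Silver 76, Teal 5, Amber 4, Blue 10, Red 12, Violet 11, Gold 7.
Silver has quota 77.120 (lower 77, upper 78) but receives 76 — outside the quota interval.

Silver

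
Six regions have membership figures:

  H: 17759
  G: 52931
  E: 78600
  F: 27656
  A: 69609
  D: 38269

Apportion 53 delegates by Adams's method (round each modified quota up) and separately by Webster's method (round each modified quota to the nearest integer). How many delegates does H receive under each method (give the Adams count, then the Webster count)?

Adams: H 4, G 10, E 14, F 5, A 13, D 7.
Webster: H 3, G 10, E 15, F 5, A 13, D 7.
H gets 4 under Adams and 3 under Webster.

4 and 3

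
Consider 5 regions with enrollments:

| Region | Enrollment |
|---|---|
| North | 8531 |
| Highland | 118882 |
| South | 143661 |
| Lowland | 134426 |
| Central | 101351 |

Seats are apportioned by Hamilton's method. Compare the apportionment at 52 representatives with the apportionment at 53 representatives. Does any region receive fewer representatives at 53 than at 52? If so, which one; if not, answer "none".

none

At 52 seats: North 1, Highland 12, South 15, Lowland 14, Central 10.
At 53 seats: North 1, Highland 12, South 15, Lowland 14, Central 11.
No region's allocation decreased.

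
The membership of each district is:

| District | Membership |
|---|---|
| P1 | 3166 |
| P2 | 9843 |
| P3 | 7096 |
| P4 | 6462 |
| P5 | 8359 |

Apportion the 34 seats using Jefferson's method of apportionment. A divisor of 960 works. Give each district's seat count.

With modified divisor 960: modified quotas P1 3.298, P2 10.253, P3 7.392, P4 6.731, P5 8.707.
Rounding down: P1 3, P2 10, P3 7, P4 6, P5 8 (total 34).

P1=3, P2=10, P3=7, P4=6, P5=8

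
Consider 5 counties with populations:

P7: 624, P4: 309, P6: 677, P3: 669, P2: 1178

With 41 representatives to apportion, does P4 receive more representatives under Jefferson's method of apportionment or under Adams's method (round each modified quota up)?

Adams

Jefferson: P7 7, P4 3, P6 8, P3 8, P2 15.
Adams: P7 7, P4 4, P6 8, P3 8, P2 14.
P4 gets 3 under Jefferson and 4 under Adams.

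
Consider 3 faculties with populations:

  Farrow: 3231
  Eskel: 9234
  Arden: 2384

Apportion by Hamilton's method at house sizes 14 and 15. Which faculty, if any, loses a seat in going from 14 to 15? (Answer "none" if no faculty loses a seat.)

none

At 14 seats: Farrow 3, Eskel 9, Arden 2.
At 15 seats: Farrow 3, Eskel 9, Arden 3.
No faculty's allocation decreased.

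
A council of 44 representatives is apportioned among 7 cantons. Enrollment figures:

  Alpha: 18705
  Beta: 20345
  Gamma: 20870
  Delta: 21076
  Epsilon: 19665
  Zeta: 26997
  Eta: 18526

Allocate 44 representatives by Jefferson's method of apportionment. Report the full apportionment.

Standard divisor 146184/44 ≈ 3322.364; standard quotas: Alpha 5.630, Beta 6.124, Gamma 6.282, Delta 6.344, Epsilon 5.919, Zeta 8.126, Eta 5.576.
Rounding down gives 5, 6, 6, 6, 5, 8, 5 = 41 seats, so the divisor must be adjusted.
With modified divisor 3050: modified quotas Alpha 6.133, Beta 6.670, Gamma 6.843, Delta 6.910, Epsilon 6.448, Zeta 8.851, Eta 6.074.
Rounding down: Alpha 6, Beta 6, Gamma 6, Delta 6, Epsilon 6, Zeta 8, Eta 6 (total 44).

Alpha 6, Beta 6, Gamma 6, Delta 6, Epsilon 6, Zeta 8, Eta 6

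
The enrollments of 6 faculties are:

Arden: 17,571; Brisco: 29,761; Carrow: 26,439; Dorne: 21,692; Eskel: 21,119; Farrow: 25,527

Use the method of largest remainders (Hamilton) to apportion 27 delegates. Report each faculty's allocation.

Standard divisor: 142109 ÷ 27 ≈ 5263.296.
Standard quotas: Arden 3.3384, Brisco 5.6544, Carrow 5.0233, Dorne 4.1214, Eskel 4.0125, Farrow 4.8500.
Lower quotas: Arden 3, Brisco 5, Carrow 5, Dorne 4, Eskel 4, Farrow 4 (sum 25, leaving 2 seats).
Remainders in descending order: Farrow 0.8500, Brisco 0.6544, Arden 0.3384, Dorne 0.1214, Carrow 0.0233, Eskel 0.0125.
Largest remainders: Farrow, Brisco receive the extra seats.

Arden=3, Brisco=6, Carrow=5, Dorne=4, Eskel=4, Farrow=5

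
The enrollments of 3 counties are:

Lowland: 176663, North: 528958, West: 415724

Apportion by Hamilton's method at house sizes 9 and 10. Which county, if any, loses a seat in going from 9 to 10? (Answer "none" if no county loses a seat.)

Lowland

At 9 seats: Lowland 2, North 4, West 3.
At 10 seats: Lowland 1, North 5, West 4.
Lowland drops from 2 to 1.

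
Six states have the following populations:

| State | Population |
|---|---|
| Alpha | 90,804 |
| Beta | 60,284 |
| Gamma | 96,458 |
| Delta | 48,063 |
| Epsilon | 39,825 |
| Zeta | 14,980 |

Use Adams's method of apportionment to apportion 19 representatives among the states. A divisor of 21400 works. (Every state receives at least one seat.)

With modified divisor 21400: modified quotas Alpha 4.243, Beta 2.817, Gamma 4.507, Delta 2.246, Epsilon 1.861, Zeta 0.700.
Rounding up: Alpha 5, Beta 3, Gamma 5, Delta 3, Epsilon 2, Zeta 1 (total 19).

Alpha: 5, Beta: 3, Gamma: 5, Delta: 3, Epsilon: 2, Zeta: 1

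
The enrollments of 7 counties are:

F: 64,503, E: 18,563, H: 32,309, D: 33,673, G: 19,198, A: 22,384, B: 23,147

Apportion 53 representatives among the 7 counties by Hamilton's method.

F=16, E=5, H=8, D=8, G=5, A=5, B=6

Standard divisor: 213777 ÷ 53 ≈ 4033.528.
Standard quotas: F 15.9917, E 4.6022, H 8.0101, D 8.3483, G 4.7596, A 5.5495, B 5.7386.
Lower quotas: F 15, E 4, H 8, D 8, G 4, A 5, B 5 (sum 49, leaving 4 seats).
Remainders in descending order: F 0.9917, G 0.7596, B 0.7386, E 0.6022, A 0.5495, D 0.3483, H 0.0101.
Largest remainders: F, G, B, E receive the extra seats.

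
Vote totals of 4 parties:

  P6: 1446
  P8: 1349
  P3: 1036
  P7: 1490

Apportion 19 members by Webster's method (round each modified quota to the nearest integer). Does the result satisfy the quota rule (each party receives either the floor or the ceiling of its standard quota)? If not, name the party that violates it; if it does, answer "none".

none

Standard quotas: P6 5.163, P8 4.817, P3 3.699, P7 5.320.
Webster allocation: P6 5, P8 5, P3 4, P7 5.
Every allocation lies between the lower and upper quota.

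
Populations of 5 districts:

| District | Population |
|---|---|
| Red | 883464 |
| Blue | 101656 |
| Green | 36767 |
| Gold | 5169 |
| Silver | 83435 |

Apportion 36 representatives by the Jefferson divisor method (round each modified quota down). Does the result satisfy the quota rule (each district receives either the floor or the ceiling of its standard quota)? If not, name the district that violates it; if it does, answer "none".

Red

Standard quotas: Red 28.640, Blue 3.295, Green 1.192, Gold 0.168, Silver 2.705.
Jefferson allocation: Red 30, Blue 3, Green 1, Gold 0, Silver 2.
Red has quota 28.640 (lower 28, upper 29) but receives 30 — outside the quota interval.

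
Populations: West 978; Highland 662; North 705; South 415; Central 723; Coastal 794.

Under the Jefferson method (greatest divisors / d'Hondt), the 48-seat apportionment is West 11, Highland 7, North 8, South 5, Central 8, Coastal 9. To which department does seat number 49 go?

Highland

Priority for the next seat is population ÷ (current seats + 1).
Priorities: West 81.500, Highland 82.750, North 78.333, South 69.167, Central 80.333, Coastal 79.400.
Highest priority: Highland.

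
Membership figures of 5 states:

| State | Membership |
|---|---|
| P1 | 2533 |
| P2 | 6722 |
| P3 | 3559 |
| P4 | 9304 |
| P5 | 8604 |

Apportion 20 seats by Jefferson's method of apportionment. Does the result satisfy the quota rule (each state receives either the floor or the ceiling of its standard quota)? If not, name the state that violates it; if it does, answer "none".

Standard quotas: P1 1.649, P2 4.376, P3 2.317, P4 6.057, P5 5.601.
Jefferson allocation: P1 1, P2 5, P3 2, P4 6, P5 6.
Every allocation lies between the lower and upper quota.

none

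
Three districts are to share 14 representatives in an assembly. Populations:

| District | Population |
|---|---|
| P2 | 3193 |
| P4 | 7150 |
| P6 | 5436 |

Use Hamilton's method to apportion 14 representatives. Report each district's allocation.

Standard divisor: 15779 ÷ 14 ≈ 1127.071.
Standard quotas: P2 2.8330, P4 6.3439, P6 4.8231.
Lower quotas: P2 2, P4 6, P6 4 (sum 12, leaving 2 seats).
Remainders in descending order: P2 0.8330, P6 0.8231, P4 0.3439.
Largest remainders: P2, P6 receive the extra seats.

P2 3, P4 6, P6 5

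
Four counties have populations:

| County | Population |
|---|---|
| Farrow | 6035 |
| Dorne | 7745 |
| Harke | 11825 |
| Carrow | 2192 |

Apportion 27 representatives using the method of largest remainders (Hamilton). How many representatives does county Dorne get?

The standard divisor is 27797/27 ≈ 1029.519.
Standard quotas: Farrow 5.8620, Dorne 7.5229, Harke 11.4860, Carrow 2.1292.
Lower quotas: Farrow 5, Dorne 7, Harke 11, Carrow 2 (sum 25, leaving 2 seats).
Remainders in descending order: Farrow 0.8620, Dorne 0.5229, Harke 0.4860, Carrow 0.1292.
The surplus seats go to Farrow, Dorne.
Dorne receives 8.

8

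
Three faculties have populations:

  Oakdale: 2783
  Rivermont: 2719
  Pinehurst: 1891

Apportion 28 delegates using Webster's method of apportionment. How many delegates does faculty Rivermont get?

Standard divisor 7393/28 ≈ 264.036; standard quotas: Oakdale 10.540, Rivermont 10.298, Pinehurst 7.162.
Rounding to the nearest integer gives Oakdale 11, Rivermont 10, Pinehurst 7 — total 28, matching the house size, so no adjustment is needed.
Rivermont receives 10.

10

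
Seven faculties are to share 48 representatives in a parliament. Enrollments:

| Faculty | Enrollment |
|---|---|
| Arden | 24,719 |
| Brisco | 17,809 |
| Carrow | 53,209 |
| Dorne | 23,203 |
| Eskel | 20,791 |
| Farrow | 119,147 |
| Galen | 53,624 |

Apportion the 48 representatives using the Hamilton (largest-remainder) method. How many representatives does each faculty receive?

Arden 4, Brisco 3, Carrow 8, Dorne 4, Eskel 3, Farrow 18, Galen 8

Standard divisor: 312502 ÷ 48 ≈ 6510.458.
Standard quotas: Arden 3.7968, Brisco 2.7354, Carrow 8.1729, Dorne 3.5640, Eskel 3.1935, Farrow 18.3009, Galen 8.2366.
Lower quotas: Arden 3, Brisco 2, Carrow 8, Dorne 3, Eskel 3, Farrow 18, Galen 8 (sum 45, leaving 3 seats).
Remainders in descending order: Arden 0.7968, Brisco 0.7354, Dorne 0.5640, Farrow 0.3009, Galen 0.2366, Eskel 0.1935, Carrow 0.1729.
The surplus seats go to Arden, Brisco, Dorne.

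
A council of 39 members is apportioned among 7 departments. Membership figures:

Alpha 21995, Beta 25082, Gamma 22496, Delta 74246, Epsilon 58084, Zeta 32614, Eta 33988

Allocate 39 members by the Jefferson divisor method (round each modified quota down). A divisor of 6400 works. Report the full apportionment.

With modified divisor 6400: modified quotas Alpha 3.437, Beta 3.919, Gamma 3.515, Delta 11.601, Epsilon 9.076, Zeta 5.096, Eta 5.311.
Rounding down: Alpha 3, Beta 3, Gamma 3, Delta 11, Epsilon 9, Zeta 5, Eta 5 (total 39).

Alpha 3, Beta 3, Gamma 3, Delta 11, Epsilon 9, Zeta 5, Eta 5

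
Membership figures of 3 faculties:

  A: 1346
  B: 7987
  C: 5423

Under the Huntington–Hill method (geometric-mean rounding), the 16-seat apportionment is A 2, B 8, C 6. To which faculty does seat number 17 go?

B

Priority for the next seat is population ÷ (√(s·(s+1))).
Priorities: A 549.502, B 941.277, C 836.787.
Highest priority: B.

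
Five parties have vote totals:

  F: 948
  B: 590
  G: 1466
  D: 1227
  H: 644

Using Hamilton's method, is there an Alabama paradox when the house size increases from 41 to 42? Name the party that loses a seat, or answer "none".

H

At 41 seats: F 8, B 5, G 12, D 10, H 6.
At 42 seats: F 8, B 5, G 13, D 11, H 5.
H drops from 6 to 5.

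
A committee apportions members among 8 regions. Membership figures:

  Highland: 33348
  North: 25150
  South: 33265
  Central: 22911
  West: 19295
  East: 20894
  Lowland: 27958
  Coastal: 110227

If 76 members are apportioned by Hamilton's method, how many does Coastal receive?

29

The standard divisor is 293048/76 ≈ 3855.895.
Standard quotas: Highland 8.6486, North 6.5225, South 8.6271, Central 5.9418, West 5.0040, East 5.4187, Lowland 7.2507, Coastal 28.5866.
Lower quotas: Highland 8, North 6, South 8, Central 5, West 5, East 5, Lowland 7, Coastal 28 (sum 72, leaving 4 seats).
Remainders in descending order: Central 0.9418, Highland 0.6486, South 0.6271, Coastal 0.5866, North 0.5225, East 0.4187, Lowland 0.2507, West 0.0040.
Largest remainders: Central, Highland, South, Coastal receive the extra seats.
Coastal receives 29.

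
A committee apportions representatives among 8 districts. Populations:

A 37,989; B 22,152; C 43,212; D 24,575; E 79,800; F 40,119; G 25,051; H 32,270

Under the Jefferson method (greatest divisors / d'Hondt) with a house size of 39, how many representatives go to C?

Standard divisor 305168/39 ≈ 7824.821; standard quotas: A 4.855, B 2.831, C 5.522, D 3.141, E 10.198, F 5.127, G 3.201, H 4.124.
Rounding down gives 4, 2, 5, 3, 10, 5, 3, 4 = 36 seats, so the divisor must be adjusted.
With modified divisor 7230: modified quotas A 5.254, B 3.064, C 5.977, D 3.399, E 11.037, F 5.549, G 3.465, H 4.463.
Rounding down: A 5, B 3, C 5, D 3, E 11, F 5, G 3, H 4 (total 39).
C receives 5.

5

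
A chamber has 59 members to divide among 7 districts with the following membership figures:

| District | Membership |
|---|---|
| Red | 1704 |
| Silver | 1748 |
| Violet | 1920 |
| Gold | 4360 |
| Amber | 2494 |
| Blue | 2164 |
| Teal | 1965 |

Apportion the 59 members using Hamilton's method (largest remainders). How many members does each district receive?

Red 6, Silver 6, Violet 7, Gold 16, Amber 9, Blue 8, Teal 7

Total 16355; standard divisor 16355/59 ≈ 277.203.
Standard quotas: Red 6.147, Silver 6.306, Violet 6.926, Gold 15.729, Amber 8.997, Blue 7.807, Teal 7.089.
Lower quotas: Red 6, Silver 6, Violet 6, Gold 15, Amber 8, Blue 7, Teal 7 (sum 55, leaving 4 seats).
Remainders in descending order: Amber 0.997, Violet 0.926, Blue 0.807, Gold 0.729, Silver 0.306, Red 0.147, Teal 0.089.
The surplus seats go to Amber, Violet, Blue, Gold.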